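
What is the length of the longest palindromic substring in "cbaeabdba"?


Input: "cbaeabdba"
Checking substrings for palindromes:
  [1:6] "baeab" (len 5) => palindrome
  [4:9] "abdba" (len 5) => palindrome
  [2:5] "aea" (len 3) => palindrome
  [5:8] "bdb" (len 3) => palindrome
Longest palindromic substring: "baeab" with length 5

5


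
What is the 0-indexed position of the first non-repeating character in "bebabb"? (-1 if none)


Input: bebabb
Character frequencies:
  'a': 1
  'b': 4
  'e': 1
Scanning left to right for freq == 1:
  Position 0 ('b'): freq=4, skip
  Position 1 ('e'): unique! => answer = 1

1


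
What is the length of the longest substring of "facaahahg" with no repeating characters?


Input: "facaahahg"
Sliding window (track last position of each char):
  Position 0 ('f'): window [0,0] length 1 -- new best
  Position 1 ('a'): window [0,1] length 2 -- new best
  Position 2 ('c'): window [0,2] length 3 -- new best
  Position 3 ('a'): repeat (last at 1), move window start to 2
  Position 3 ('a'): window [2,3] length 2
  Position 4 ('a'): repeat (last at 3), move window start to 4
  Position 4 ('a'): window [4,4] length 1
  Position 5 ('h'): window [4,5] length 2
  Position 6 ('a'): repeat (last at 4), move window start to 5
  Position 6 ('a'): window [5,6] length 2
  Position 7 ('h'): repeat (last at 5), move window start to 6
  Position 7 ('h'): window [6,7] length 2
  Position 8 ('g'): window [6,8] length 3
Longest substring with no repeats: "fac" with length 3

3


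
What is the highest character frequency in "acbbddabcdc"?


Input: acbbddabcdc
Character counts:
  'a': 2
  'b': 3
  'c': 3
  'd': 3
Maximum frequency: 3

3


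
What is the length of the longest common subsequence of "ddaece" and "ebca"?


LCS of "ddaece" and "ebca"
DP table:
           e    b    c    a
      0    0    0    0    0
  d   0    0    0    0    0
  d   0    0    0    0    0
  a   0    0    0    0    1
  e   0    1    1    1    1
  c   0    1    1    2    2
  e   0    1    1    2    2
LCS length = dp[6][4] = 2

2


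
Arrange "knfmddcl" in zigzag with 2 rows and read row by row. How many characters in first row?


Zigzag "knfmddcl" into 2 rows:
Placing characters:
  'k' => row 0
  'n' => row 1
  'f' => row 0
  'm' => row 1
  'd' => row 0
  'd' => row 1
  'c' => row 0
  'l' => row 1
Rows:
  Row 0: "kfdc"
  Row 1: "nmdl"
First row length: 4

4


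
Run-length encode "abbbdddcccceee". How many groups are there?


Input: abbbdddcccceee
Scanning for consecutive runs:
  Group 1: 'a' x 1 (positions 0-0)
  Group 2: 'b' x 3 (positions 1-3)
  Group 3: 'd' x 3 (positions 4-6)
  Group 4: 'c' x 4 (positions 7-10)
  Group 5: 'e' x 3 (positions 11-13)
Total groups: 5

5


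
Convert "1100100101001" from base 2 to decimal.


Input: "1100100101001" in base 2
Positional expansion:
  Digit '1' (value 1) x 2^12 = 4096
  Digit '1' (value 1) x 2^11 = 2048
  Digit '0' (value 0) x 2^10 = 0
  Digit '0' (value 0) x 2^9 = 0
  Digit '1' (value 1) x 2^8 = 256
  Digit '0' (value 0) x 2^7 = 0
  Digit '0' (value 0) x 2^6 = 0
  Digit '1' (value 1) x 2^5 = 32
  Digit '0' (value 0) x 2^4 = 0
  Digit '1' (value 1) x 2^3 = 8
  Digit '0' (value 0) x 2^2 = 0
  Digit '0' (value 0) x 2^1 = 0
  Digit '1' (value 1) x 2^0 = 1
Sum = 6441

6441


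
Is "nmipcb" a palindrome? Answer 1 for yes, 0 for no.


Input: nmipcb
Reversed: bcpimn
  Compare pos 0 ('n') with pos 5 ('b'): MISMATCH
  Compare pos 1 ('m') with pos 4 ('c'): MISMATCH
  Compare pos 2 ('i') with pos 3 ('p'): MISMATCH
Result: not a palindrome

0


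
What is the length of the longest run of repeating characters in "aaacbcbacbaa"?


Input: "aaacbcbacbaa"
Scanning for longest run:
  Position 1 ('a'): continues run of 'a', length=2
  Position 2 ('a'): continues run of 'a', length=3
  Position 3 ('c'): new char, reset run to 1
  Position 4 ('b'): new char, reset run to 1
  Position 5 ('c'): new char, reset run to 1
  Position 6 ('b'): new char, reset run to 1
  Position 7 ('a'): new char, reset run to 1
  Position 8 ('c'): new char, reset run to 1
  Position 9 ('b'): new char, reset run to 1
  Position 10 ('a'): new char, reset run to 1
  Position 11 ('a'): continues run of 'a', length=2
Longest run: 'a' with length 3

3


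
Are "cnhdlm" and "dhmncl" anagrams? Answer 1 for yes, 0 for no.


Strings: "cnhdlm", "dhmncl"
Sorted first:  cdhlmn
Sorted second: cdhlmn
Sorted forms match => anagrams

1


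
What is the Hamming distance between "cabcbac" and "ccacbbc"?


Comparing "cabcbac" and "ccacbbc" position by position:
  Position 0: 'c' vs 'c' => same
  Position 1: 'a' vs 'c' => differ
  Position 2: 'b' vs 'a' => differ
  Position 3: 'c' vs 'c' => same
  Position 4: 'b' vs 'b' => same
  Position 5: 'a' vs 'b' => differ
  Position 6: 'c' vs 'c' => same
Total differences (Hamming distance): 3

3


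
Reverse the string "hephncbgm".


Input: hephncbgm
Reading characters right to left:
  Position 8: 'm'
  Position 7: 'g'
  Position 6: 'b'
  Position 5: 'c'
  Position 4: 'n'
  Position 3: 'h'
  Position 2: 'p'
  Position 1: 'e'
  Position 0: 'h'
Reversed: mgbcnhpeh

mgbcnhpeh


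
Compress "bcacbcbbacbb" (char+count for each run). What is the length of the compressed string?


Input: bcacbcbbacbb
Runs:
  'b' x 1 => "b1"
  'c' x 1 => "c1"
  'a' x 1 => "a1"
  'c' x 1 => "c1"
  'b' x 1 => "b1"
  'c' x 1 => "c1"
  'b' x 2 => "b2"
  'a' x 1 => "a1"
  'c' x 1 => "c1"
  'b' x 2 => "b2"
Compressed: "b1c1a1c1b1c1b2a1c1b2"
Compressed length: 20

20


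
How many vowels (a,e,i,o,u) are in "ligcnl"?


Input: ligcnl
Checking each character:
  'l' at position 0: consonant
  'i' at position 1: vowel (running total: 1)
  'g' at position 2: consonant
  'c' at position 3: consonant
  'n' at position 4: consonant
  'l' at position 5: consonant
Total vowels: 1

1


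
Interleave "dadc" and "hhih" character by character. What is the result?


Interleaving "dadc" and "hhih":
  Position 0: 'd' from first, 'h' from second => "dh"
  Position 1: 'a' from first, 'h' from second => "ah"
  Position 2: 'd' from first, 'i' from second => "di"
  Position 3: 'c' from first, 'h' from second => "ch"
Result: dhahdich

dhahdich


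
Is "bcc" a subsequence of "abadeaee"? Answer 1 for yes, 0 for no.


Check if "bcc" is a subsequence of "abadeaee"
Greedy scan:
  Position 0 ('a'): no match needed
  Position 1 ('b'): matches sub[0] = 'b'
  Position 2 ('a'): no match needed
  Position 3 ('d'): no match needed
  Position 4 ('e'): no match needed
  Position 5 ('a'): no match needed
  Position 6 ('e'): no match needed
  Position 7 ('e'): no match needed
Only matched 1/3 characters => not a subsequence

0


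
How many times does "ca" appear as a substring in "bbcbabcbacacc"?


Searching for "ca" in "bbcbabcbacacc"
Scanning each position:
  Position 0: "bb" => no
  Position 1: "bc" => no
  Position 2: "cb" => no
  Position 3: "ba" => no
  Position 4: "ab" => no
  Position 5: "bc" => no
  Position 6: "cb" => no
  Position 7: "ba" => no
  Position 8: "ac" => no
  Position 9: "ca" => MATCH
  Position 10: "ac" => no
  Position 11: "cc" => no
Total occurrences: 1

1


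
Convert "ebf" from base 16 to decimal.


Input: "ebf" in base 16
Positional expansion:
  Digit 'e' (value 14) x 16^2 = 3584
  Digit 'b' (value 11) x 16^1 = 176
  Digit 'f' (value 15) x 16^0 = 15
Sum = 3775

3775


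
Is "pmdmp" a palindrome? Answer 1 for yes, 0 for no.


Input: pmdmp
Reversed: pmdmp
  Compare pos 0 ('p') with pos 4 ('p'): match
  Compare pos 1 ('m') with pos 3 ('m'): match
Result: palindrome

1


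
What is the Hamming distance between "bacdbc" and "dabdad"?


Comparing "bacdbc" and "dabdad" position by position:
  Position 0: 'b' vs 'd' => differ
  Position 1: 'a' vs 'a' => same
  Position 2: 'c' vs 'b' => differ
  Position 3: 'd' vs 'd' => same
  Position 4: 'b' vs 'a' => differ
  Position 5: 'c' vs 'd' => differ
Total differences (Hamming distance): 4

4


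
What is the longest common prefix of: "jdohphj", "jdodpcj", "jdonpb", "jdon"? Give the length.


Words: jdohphj, jdodpcj, jdonpb, jdon
  Position 0: all 'j' => match
  Position 1: all 'd' => match
  Position 2: all 'o' => match
  Position 3: ('h', 'd', 'n', 'n') => mismatch, stop
LCP = "jdo" (length 3)

3


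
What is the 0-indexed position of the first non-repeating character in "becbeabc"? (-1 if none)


Input: becbeabc
Character frequencies:
  'a': 1
  'b': 3
  'c': 2
  'e': 2
Scanning left to right for freq == 1:
  Position 0 ('b'): freq=3, skip
  Position 1 ('e'): freq=2, skip
  Position 2 ('c'): freq=2, skip
  Position 3 ('b'): freq=3, skip
  Position 4 ('e'): freq=2, skip
  Position 5 ('a'): unique! => answer = 5

5


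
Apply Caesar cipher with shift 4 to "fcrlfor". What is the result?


Caesar cipher: shift "fcrlfor" by 4
  'f' (pos 5) + 4 = pos 9 = 'j'
  'c' (pos 2) + 4 = pos 6 = 'g'
  'r' (pos 17) + 4 = pos 21 = 'v'
  'l' (pos 11) + 4 = pos 15 = 'p'
  'f' (pos 5) + 4 = pos 9 = 'j'
  'o' (pos 14) + 4 = pos 18 = 's'
  'r' (pos 17) + 4 = pos 21 = 'v'
Result: jgvpjsv

jgvpjsv


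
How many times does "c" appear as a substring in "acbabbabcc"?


Searching for "c" in "acbabbabcc"
Scanning each position:
  Position 0: "a" => no
  Position 1: "c" => MATCH
  Position 2: "b" => no
  Position 3: "a" => no
  Position 4: "b" => no
  Position 5: "b" => no
  Position 6: "a" => no
  Position 7: "b" => no
  Position 8: "c" => MATCH
  Position 9: "c" => MATCH
Total occurrences: 3

3


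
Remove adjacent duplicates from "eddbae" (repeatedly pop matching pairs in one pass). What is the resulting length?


Input: eddbae
Stack-based adjacent duplicate removal:
  Read 'e': push. Stack: e
  Read 'd': push. Stack: ed
  Read 'd': matches stack top 'd' => pop. Stack: e
  Read 'b': push. Stack: eb
  Read 'a': push. Stack: eba
  Read 'e': push. Stack: ebae
Final stack: "ebae" (length 4)

4


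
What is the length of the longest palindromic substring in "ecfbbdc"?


Input: "ecfbbdc"
Checking substrings for palindromes:
  [3:5] "bb" (len 2) => palindrome
Longest palindromic substring: "bb" with length 2

2


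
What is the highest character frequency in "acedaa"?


Input: acedaa
Character counts:
  'a': 3
  'c': 1
  'd': 1
  'e': 1
Maximum frequency: 3

3


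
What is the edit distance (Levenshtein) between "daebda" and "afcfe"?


Computing edit distance: "daebda" -> "afcfe"
DP table:
           a    f    c    f    e
      0    1    2    3    4    5
  d   1    1    2    3    4    5
  a   2    1    2    3    4    5
  e   3    2    2    3    4    4
  b   4    3    3    3    4    5
  d   5    4    4    4    4    5
  a   6    5    5    5    5    5
Edit distance = dp[6][5] = 5

5


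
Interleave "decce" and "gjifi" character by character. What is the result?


Interleaving "decce" and "gjifi":
  Position 0: 'd' from first, 'g' from second => "dg"
  Position 1: 'e' from first, 'j' from second => "ej"
  Position 2: 'c' from first, 'i' from second => "ci"
  Position 3: 'c' from first, 'f' from second => "cf"
  Position 4: 'e' from first, 'i' from second => "ei"
Result: dgejcicfei

dgejcicfei


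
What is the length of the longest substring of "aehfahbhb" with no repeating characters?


Input: "aehfahbhb"
Sliding window (track last position of each char):
  Position 0 ('a'): window [0,0] length 1 -- new best
  Position 1 ('e'): window [0,1] length 2 -- new best
  Position 2 ('h'): window [0,2] length 3 -- new best
  Position 3 ('f'): window [0,3] length 4 -- new best
  Position 4 ('a'): repeat (last at 0), move window start to 1
  Position 4 ('a'): window [1,4] length 4
  Position 5 ('h'): repeat (last at 2), move window start to 3
  Position 5 ('h'): window [3,5] length 3
  Position 6 ('b'): window [3,6] length 4
  Position 7 ('h'): repeat (last at 5), move window start to 6
  Position 7 ('h'): window [6,7] length 2
  Position 8 ('b'): repeat (last at 6), move window start to 7
  Position 8 ('b'): window [7,8] length 2
Longest substring with no repeats: "aehf" with length 4

4


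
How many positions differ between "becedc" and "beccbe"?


Comparing "becedc" and "beccbe" position by position:
  Position 0: 'b' vs 'b' => same
  Position 1: 'e' vs 'e' => same
  Position 2: 'c' vs 'c' => same
  Position 3: 'e' vs 'c' => DIFFER
  Position 4: 'd' vs 'b' => DIFFER
  Position 5: 'c' vs 'e' => DIFFER
Positions that differ: 3

3


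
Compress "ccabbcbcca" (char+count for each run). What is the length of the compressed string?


Input: ccabbcbcca
Runs:
  'c' x 2 => "c2"
  'a' x 1 => "a1"
  'b' x 2 => "b2"
  'c' x 1 => "c1"
  'b' x 1 => "b1"
  'c' x 2 => "c2"
  'a' x 1 => "a1"
Compressed: "c2a1b2c1b1c2a1"
Compressed length: 14

14


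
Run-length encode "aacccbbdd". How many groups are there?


Input: aacccbbdd
Scanning for consecutive runs:
  Group 1: 'a' x 2 (positions 0-1)
  Group 2: 'c' x 3 (positions 2-4)
  Group 3: 'b' x 2 (positions 5-6)
  Group 4: 'd' x 2 (positions 7-8)
Total groups: 4

4


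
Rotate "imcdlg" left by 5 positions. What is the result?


Input: "imcdlg", rotate left by 5
First 5 characters: "imcdl"
Remaining characters: "g"
Concatenate remaining + first: "g" + "imcdl" = "gimcdl"

gimcdl


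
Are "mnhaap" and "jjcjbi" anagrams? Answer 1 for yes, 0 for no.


Strings: "mnhaap", "jjcjbi"
Sorted first:  aahmnp
Sorted second: bcijjj
Differ at position 0: 'a' vs 'b' => not anagrams

0


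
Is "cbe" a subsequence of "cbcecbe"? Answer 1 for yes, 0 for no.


Check if "cbe" is a subsequence of "cbcecbe"
Greedy scan:
  Position 0 ('c'): matches sub[0] = 'c'
  Position 1 ('b'): matches sub[1] = 'b'
  Position 2 ('c'): no match needed
  Position 3 ('e'): matches sub[2] = 'e'
  Position 4 ('c'): no match needed
  Position 5 ('b'): no match needed
  Position 6 ('e'): no match needed
All 3 characters matched => is a subsequence

1


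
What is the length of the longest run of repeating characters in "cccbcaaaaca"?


Input: "cccbcaaaaca"
Scanning for longest run:
  Position 1 ('c'): continues run of 'c', length=2
  Position 2 ('c'): continues run of 'c', length=3
  Position 3 ('b'): new char, reset run to 1
  Position 4 ('c'): new char, reset run to 1
  Position 5 ('a'): new char, reset run to 1
  Position 6 ('a'): continues run of 'a', length=2
  Position 7 ('a'): continues run of 'a', length=3
  Position 8 ('a'): continues run of 'a', length=4
  Position 9 ('c'): new char, reset run to 1
  Position 10 ('a'): new char, reset run to 1
Longest run: 'a' with length 4

4


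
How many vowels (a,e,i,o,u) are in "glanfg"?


Input: glanfg
Checking each character:
  'g' at position 0: consonant
  'l' at position 1: consonant
  'a' at position 2: vowel (running total: 1)
  'n' at position 3: consonant
  'f' at position 4: consonant
  'g' at position 5: consonant
Total vowels: 1

1


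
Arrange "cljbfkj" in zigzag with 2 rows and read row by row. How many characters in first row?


Zigzag "cljbfkj" into 2 rows:
Placing characters:
  'c' => row 0
  'l' => row 1
  'j' => row 0
  'b' => row 1
  'f' => row 0
  'k' => row 1
  'j' => row 0
Rows:
  Row 0: "cjfj"
  Row 1: "lbk"
First row length: 4

4


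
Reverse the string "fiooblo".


Input: fiooblo
Reading characters right to left:
  Position 6: 'o'
  Position 5: 'l'
  Position 4: 'b'
  Position 3: 'o'
  Position 2: 'o'
  Position 1: 'i'
  Position 0: 'f'
Reversed: olbooif

olbooif


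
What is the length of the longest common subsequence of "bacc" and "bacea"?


LCS of "bacc" and "bacea"
DP table:
           b    a    c    e    a
      0    0    0    0    0    0
  b   0    1    1    1    1    1
  a   0    1    2    2    2    2
  c   0    1    2    3    3    3
  c   0    1    2    3    3    3
LCS length = dp[4][5] = 3

3


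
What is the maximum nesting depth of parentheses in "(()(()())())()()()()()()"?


Input: "(()(()())())()()()()()()"
Tracking depth:
  Position 0 '(': depth becomes 1
  Position 1 '(': depth becomes 2
  Position 2 ')': depth becomes 1
  Position 3 '(': depth becomes 2
  Position 4 '(': depth becomes 3
  Position 5 ')': depth becomes 2
  Position 6 '(': depth becomes 3
  Position 7 ')': depth becomes 2
  Position 8 ')': depth becomes 1
  Position 9 '(': depth becomes 2
  Position 10 ')': depth becomes 1
  Position 11 ')': depth becomes 0
  Position 12 '(': depth becomes 1
  Position 13 ')': depth becomes 0
  Position 14 '(': depth becomes 1
  Position 15 ')': depth becomes 0
  Position 16 '(': depth becomes 1
  Position 17 ')': depth becomes 0
  Position 18 '(': depth becomes 1
  Position 19 ')': depth becomes 0
  Position 20 '(': depth becomes 1
  Position 21 ')': depth becomes 0
  Position 22 '(': depth becomes 1
  Position 23 ')': depth becomes 0
Maximum depth reached: 3

3


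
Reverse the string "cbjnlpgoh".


Input: cbjnlpgoh
Reading characters right to left:
  Position 8: 'h'
  Position 7: 'o'
  Position 6: 'g'
  Position 5: 'p'
  Position 4: 'l'
  Position 3: 'n'
  Position 2: 'j'
  Position 1: 'b'
  Position 0: 'c'
Reversed: hogplnjbc

hogplnjbc


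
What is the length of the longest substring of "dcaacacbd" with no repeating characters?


Input: "dcaacacbd"
Sliding window (track last position of each char):
  Position 0 ('d'): window [0,0] length 1 -- new best
  Position 1 ('c'): window [0,1] length 2 -- new best
  Position 2 ('a'): window [0,2] length 3 -- new best
  Position 3 ('a'): repeat (last at 2), move window start to 3
  Position 3 ('a'): window [3,3] length 1
  Position 4 ('c'): window [3,4] length 2
  Position 5 ('a'): repeat (last at 3), move window start to 4
  Position 5 ('a'): window [4,5] length 2
  Position 6 ('c'): repeat (last at 4), move window start to 5
  Position 6 ('c'): window [5,6] length 2
  Position 7 ('b'): window [5,7] length 3
  Position 8 ('d'): window [5,8] length 4 -- new best
Longest substring with no repeats: "acbd" with length 4

4


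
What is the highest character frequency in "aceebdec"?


Input: aceebdec
Character counts:
  'a': 1
  'b': 1
  'c': 2
  'd': 1
  'e': 3
Maximum frequency: 3

3


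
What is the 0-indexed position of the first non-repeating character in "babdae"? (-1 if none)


Input: babdae
Character frequencies:
  'a': 2
  'b': 2
  'd': 1
  'e': 1
Scanning left to right for freq == 1:
  Position 0 ('b'): freq=2, skip
  Position 1 ('a'): freq=2, skip
  Position 2 ('b'): freq=2, skip
  Position 3 ('d'): unique! => answer = 3

3


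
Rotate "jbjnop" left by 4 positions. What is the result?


Input: "jbjnop", rotate left by 4
First 4 characters: "jbjn"
Remaining characters: "op"
Concatenate remaining + first: "op" + "jbjn" = "opjbjn"

opjbjn


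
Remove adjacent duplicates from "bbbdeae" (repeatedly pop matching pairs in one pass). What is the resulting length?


Input: bbbdeae
Stack-based adjacent duplicate removal:
  Read 'b': push. Stack: b
  Read 'b': matches stack top 'b' => pop. Stack: (empty)
  Read 'b': push. Stack: b
  Read 'd': push. Stack: bd
  Read 'e': push. Stack: bde
  Read 'a': push. Stack: bdea
  Read 'e': push. Stack: bdeae
Final stack: "bdeae" (length 5)

5


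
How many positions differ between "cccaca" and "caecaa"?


Comparing "cccaca" and "caecaa" position by position:
  Position 0: 'c' vs 'c' => same
  Position 1: 'c' vs 'a' => DIFFER
  Position 2: 'c' vs 'e' => DIFFER
  Position 3: 'a' vs 'c' => DIFFER
  Position 4: 'c' vs 'a' => DIFFER
  Position 5: 'a' vs 'a' => same
Positions that differ: 4

4


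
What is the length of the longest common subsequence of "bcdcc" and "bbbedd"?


LCS of "bcdcc" and "bbbedd"
DP table:
           b    b    b    e    d    d
      0    0    0    0    0    0    0
  b   0    1    1    1    1    1    1
  c   0    1    1    1    1    1    1
  d   0    1    1    1    1    2    2
  c   0    1    1    1    1    2    2
  c   0    1    1    1    1    2    2
LCS length = dp[5][6] = 2

2


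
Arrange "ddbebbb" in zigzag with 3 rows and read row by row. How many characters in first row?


Zigzag "ddbebbb" into 3 rows:
Placing characters:
  'd' => row 0
  'd' => row 1
  'b' => row 2
  'e' => row 1
  'b' => row 0
  'b' => row 1
  'b' => row 2
Rows:
  Row 0: "db"
  Row 1: "deb"
  Row 2: "bb"
First row length: 2

2


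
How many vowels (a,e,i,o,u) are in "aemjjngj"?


Input: aemjjngj
Checking each character:
  'a' at position 0: vowel (running total: 1)
  'e' at position 1: vowel (running total: 2)
  'm' at position 2: consonant
  'j' at position 3: consonant
  'j' at position 4: consonant
  'n' at position 5: consonant
  'g' at position 6: consonant
  'j' at position 7: consonant
Total vowels: 2

2


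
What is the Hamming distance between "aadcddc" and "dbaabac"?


Comparing "aadcddc" and "dbaabac" position by position:
  Position 0: 'a' vs 'd' => differ
  Position 1: 'a' vs 'b' => differ
  Position 2: 'd' vs 'a' => differ
  Position 3: 'c' vs 'a' => differ
  Position 4: 'd' vs 'b' => differ
  Position 5: 'd' vs 'a' => differ
  Position 6: 'c' vs 'c' => same
Total differences (Hamming distance): 6

6


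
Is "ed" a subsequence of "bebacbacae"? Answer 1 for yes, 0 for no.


Check if "ed" is a subsequence of "bebacbacae"
Greedy scan:
  Position 0 ('b'): no match needed
  Position 1 ('e'): matches sub[0] = 'e'
  Position 2 ('b'): no match needed
  Position 3 ('a'): no match needed
  Position 4 ('c'): no match needed
  Position 5 ('b'): no match needed
  Position 6 ('a'): no match needed
  Position 7 ('c'): no match needed
  Position 8 ('a'): no match needed
  Position 9 ('e'): no match needed
Only matched 1/2 characters => not a subsequence

0


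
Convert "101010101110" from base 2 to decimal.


Input: "101010101110" in base 2
Positional expansion:
  Digit '1' (value 1) x 2^11 = 2048
  Digit '0' (value 0) x 2^10 = 0
  Digit '1' (value 1) x 2^9 = 512
  Digit '0' (value 0) x 2^8 = 0
  Digit '1' (value 1) x 2^7 = 128
  Digit '0' (value 0) x 2^6 = 0
  Digit '1' (value 1) x 2^5 = 32
  Digit '0' (value 0) x 2^4 = 0
  Digit '1' (value 1) x 2^3 = 8
  Digit '1' (value 1) x 2^2 = 4
  Digit '1' (value 1) x 2^1 = 2
  Digit '0' (value 0) x 2^0 = 0
Sum = 2734

2734


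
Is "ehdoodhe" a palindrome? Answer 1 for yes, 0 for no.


Input: ehdoodhe
Reversed: ehdoodhe
  Compare pos 0 ('e') with pos 7 ('e'): match
  Compare pos 1 ('h') with pos 6 ('h'): match
  Compare pos 2 ('d') with pos 5 ('d'): match
  Compare pos 3 ('o') with pos 4 ('o'): match
Result: palindrome

1


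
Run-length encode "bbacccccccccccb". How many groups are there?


Input: bbacccccccccccb
Scanning for consecutive runs:
  Group 1: 'b' x 2 (positions 0-1)
  Group 2: 'a' x 1 (positions 2-2)
  Group 3: 'c' x 11 (positions 3-13)
  Group 4: 'b' x 1 (positions 14-14)
Total groups: 4

4


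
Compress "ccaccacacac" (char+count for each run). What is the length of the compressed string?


Input: ccaccacacac
Runs:
  'c' x 2 => "c2"
  'a' x 1 => "a1"
  'c' x 2 => "c2"
  'a' x 1 => "a1"
  'c' x 1 => "c1"
  'a' x 1 => "a1"
  'c' x 1 => "c1"
  'a' x 1 => "a1"
  'c' x 1 => "c1"
Compressed: "c2a1c2a1c1a1c1a1c1"
Compressed length: 18

18


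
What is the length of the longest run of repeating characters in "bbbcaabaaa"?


Input: "bbbcaabaaa"
Scanning for longest run:
  Position 1 ('b'): continues run of 'b', length=2
  Position 2 ('b'): continues run of 'b', length=3
  Position 3 ('c'): new char, reset run to 1
  Position 4 ('a'): new char, reset run to 1
  Position 5 ('a'): continues run of 'a', length=2
  Position 6 ('b'): new char, reset run to 1
  Position 7 ('a'): new char, reset run to 1
  Position 8 ('a'): continues run of 'a', length=2
  Position 9 ('a'): continues run of 'a', length=3
Longest run: 'b' with length 3

3


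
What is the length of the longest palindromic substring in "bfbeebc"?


Input: "bfbeebc"
Checking substrings for palindromes:
  [2:6] "beeb" (len 4) => palindrome
  [0:3] "bfb" (len 3) => palindrome
  [3:5] "ee" (len 2) => palindrome
Longest palindromic substring: "beeb" with length 4

4


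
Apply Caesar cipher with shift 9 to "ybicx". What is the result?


Caesar cipher: shift "ybicx" by 9
  'y' (pos 24) + 9 = pos 7 = 'h'
  'b' (pos 1) + 9 = pos 10 = 'k'
  'i' (pos 8) + 9 = pos 17 = 'r'
  'c' (pos 2) + 9 = pos 11 = 'l'
  'x' (pos 23) + 9 = pos 6 = 'g'
Result: hkrlg

hkrlg


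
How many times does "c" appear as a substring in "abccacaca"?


Searching for "c" in "abccacaca"
Scanning each position:
  Position 0: "a" => no
  Position 1: "b" => no
  Position 2: "c" => MATCH
  Position 3: "c" => MATCH
  Position 4: "a" => no
  Position 5: "c" => MATCH
  Position 6: "a" => no
  Position 7: "c" => MATCH
  Position 8: "a" => no
Total occurrences: 4

4


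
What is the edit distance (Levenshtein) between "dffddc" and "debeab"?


Computing edit distance: "dffddc" -> "debeab"
DP table:
           d    e    b    e    a    b
      0    1    2    3    4    5    6
  d   1    0    1    2    3    4    5
  f   2    1    1    2    3    4    5
  f   3    2    2    2    3    4    5
  d   4    3    3    3    3    4    5
  d   5    4    4    4    4    4    5
  c   6    5    5    5    5    5    5
Edit distance = dp[6][6] = 5

5


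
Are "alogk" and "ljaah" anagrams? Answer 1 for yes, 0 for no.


Strings: "alogk", "ljaah"
Sorted first:  agklo
Sorted second: aahjl
Differ at position 1: 'g' vs 'a' => not anagrams

0


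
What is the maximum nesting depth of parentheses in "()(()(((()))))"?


Input: "()(()(((()))))"
Tracking depth:
  Position 0 '(': depth becomes 1
  Position 1 ')': depth becomes 0
  Position 2 '(': depth becomes 1
  Position 3 '(': depth becomes 2
  Position 4 ')': depth becomes 1
  Position 5 '(': depth becomes 2
  Position 6 '(': depth becomes 3
  Position 7 '(': depth becomes 4
  Position 8 '(': depth becomes 5
  Position 9 ')': depth becomes 4
  Position 10 ')': depth becomes 3
  Position 11 ')': depth becomes 2
  Position 12 ')': depth becomes 1
  Position 13 ')': depth becomes 0
Maximum depth reached: 5

5


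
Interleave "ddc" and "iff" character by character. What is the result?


Interleaving "ddc" and "iff":
  Position 0: 'd' from first, 'i' from second => "di"
  Position 1: 'd' from first, 'f' from second => "df"
  Position 2: 'c' from first, 'f' from second => "cf"
Result: didfcf

didfcf


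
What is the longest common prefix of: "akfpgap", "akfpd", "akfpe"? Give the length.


Words: akfpgap, akfpd, akfpe
  Position 0: all 'a' => match
  Position 1: all 'k' => match
  Position 2: all 'f' => match
  Position 3: all 'p' => match
  Position 4: ('g', 'd', 'e') => mismatch, stop
LCP = "akfp" (length 4)

4


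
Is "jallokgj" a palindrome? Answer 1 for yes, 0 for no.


Input: jallokgj
Reversed: jgkollaj
  Compare pos 0 ('j') with pos 7 ('j'): match
  Compare pos 1 ('a') with pos 6 ('g'): MISMATCH
  Compare pos 2 ('l') with pos 5 ('k'): MISMATCH
  Compare pos 3 ('l') with pos 4 ('o'): MISMATCH
Result: not a palindrome

0


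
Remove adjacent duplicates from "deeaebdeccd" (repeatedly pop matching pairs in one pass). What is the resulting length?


Input: deeaebdeccd
Stack-based adjacent duplicate removal:
  Read 'd': push. Stack: d
  Read 'e': push. Stack: de
  Read 'e': matches stack top 'e' => pop. Stack: d
  Read 'a': push. Stack: da
  Read 'e': push. Stack: dae
  Read 'b': push. Stack: daeb
  Read 'd': push. Stack: daebd
  Read 'e': push. Stack: daebde
  Read 'c': push. Stack: daebdec
  Read 'c': matches stack top 'c' => pop. Stack: daebde
  Read 'd': push. Stack: daebded
Final stack: "daebded" (length 7)

7


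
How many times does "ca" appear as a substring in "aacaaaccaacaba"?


Searching for "ca" in "aacaaaccaacaba"
Scanning each position:
  Position 0: "aa" => no
  Position 1: "ac" => no
  Position 2: "ca" => MATCH
  Position 3: "aa" => no
  Position 4: "aa" => no
  Position 5: "ac" => no
  Position 6: "cc" => no
  Position 7: "ca" => MATCH
  Position 8: "aa" => no
  Position 9: "ac" => no
  Position 10: "ca" => MATCH
  Position 11: "ab" => no
  Position 12: "ba" => no
Total occurrences: 3

3


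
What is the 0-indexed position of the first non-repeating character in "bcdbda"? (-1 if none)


Input: bcdbda
Character frequencies:
  'a': 1
  'b': 2
  'c': 1
  'd': 2
Scanning left to right for freq == 1:
  Position 0 ('b'): freq=2, skip
  Position 1 ('c'): unique! => answer = 1

1


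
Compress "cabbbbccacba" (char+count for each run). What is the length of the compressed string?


Input: cabbbbccacba
Runs:
  'c' x 1 => "c1"
  'a' x 1 => "a1"
  'b' x 4 => "b4"
  'c' x 2 => "c2"
  'a' x 1 => "a1"
  'c' x 1 => "c1"
  'b' x 1 => "b1"
  'a' x 1 => "a1"
Compressed: "c1a1b4c2a1c1b1a1"
Compressed length: 16

16


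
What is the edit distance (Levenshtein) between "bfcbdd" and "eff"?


Computing edit distance: "bfcbdd" -> "eff"
DP table:
           e    f    f
      0    1    2    3
  b   1    1    2    3
  f   2    2    1    2
  c   3    3    2    2
  b   4    4    3    3
  d   5    5    4    4
  d   6    6    5    5
Edit distance = dp[6][3] = 5

5


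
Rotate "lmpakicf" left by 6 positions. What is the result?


Input: "lmpakicf", rotate left by 6
First 6 characters: "lmpaki"
Remaining characters: "cf"
Concatenate remaining + first: "cf" + "lmpaki" = "cflmpaki"

cflmpaki


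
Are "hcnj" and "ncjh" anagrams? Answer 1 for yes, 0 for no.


Strings: "hcnj", "ncjh"
Sorted first:  chjn
Sorted second: chjn
Sorted forms match => anagrams

1


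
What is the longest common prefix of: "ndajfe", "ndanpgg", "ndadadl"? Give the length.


Words: ndajfe, ndanpgg, ndadadl
  Position 0: all 'n' => match
  Position 1: all 'd' => match
  Position 2: all 'a' => match
  Position 3: ('j', 'n', 'd') => mismatch, stop
LCP = "nda" (length 3)

3


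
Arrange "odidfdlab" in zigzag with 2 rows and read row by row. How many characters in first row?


Zigzag "odidfdlab" into 2 rows:
Placing characters:
  'o' => row 0
  'd' => row 1
  'i' => row 0
  'd' => row 1
  'f' => row 0
  'd' => row 1
  'l' => row 0
  'a' => row 1
  'b' => row 0
Rows:
  Row 0: "oiflb"
  Row 1: "ddda"
First row length: 5

5


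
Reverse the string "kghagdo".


Input: kghagdo
Reading characters right to left:
  Position 6: 'o'
  Position 5: 'd'
  Position 4: 'g'
  Position 3: 'a'
  Position 2: 'h'
  Position 1: 'g'
  Position 0: 'k'
Reversed: odgahgk

odgahgk


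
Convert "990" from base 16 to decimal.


Input: "990" in base 16
Positional expansion:
  Digit '9' (value 9) x 16^2 = 2304
  Digit '9' (value 9) x 16^1 = 144
  Digit '0' (value 0) x 16^0 = 0
Sum = 2448

2448


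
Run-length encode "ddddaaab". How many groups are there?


Input: ddddaaab
Scanning for consecutive runs:
  Group 1: 'd' x 4 (positions 0-3)
  Group 2: 'a' x 3 (positions 4-6)
  Group 3: 'b' x 1 (positions 7-7)
Total groups: 3

3


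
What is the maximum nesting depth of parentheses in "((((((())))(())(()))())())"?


Input: "((((((())))(())(()))())())"
Tracking depth:
  Position 0 '(': depth becomes 1
  Position 1 '(': depth becomes 2
  Position 2 '(': depth becomes 3
  Position 3 '(': depth becomes 4
  Position 4 '(': depth becomes 5
  Position 5 '(': depth becomes 6
  Position 6 '(': depth becomes 7
  Position 7 ')': depth becomes 6
  Position 8 ')': depth becomes 5
  Position 9 ')': depth becomes 4
  Position 10 ')': depth becomes 3
  Position 11 '(': depth becomes 4
  Position 12 '(': depth becomes 5
  Position 13 ')': depth becomes 4
  Position 14 ')': depth becomes 3
  Position 15 '(': depth becomes 4
  Position 16 '(': depth becomes 5
  Position 17 ')': depth becomes 4
  Position 18 ')': depth becomes 3
  Position 19 ')': depth becomes 2
  Position 20 '(': depth becomes 3
  Position 21 ')': depth becomes 2
  Position 22 ')': depth becomes 1
  Position 23 '(': depth becomes 2
  Position 24 ')': depth becomes 1
  Position 25 ')': depth becomes 0
Maximum depth reached: 7

7


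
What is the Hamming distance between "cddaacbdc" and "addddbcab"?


Comparing "cddaacbdc" and "addddbcab" position by position:
  Position 0: 'c' vs 'a' => differ
  Position 1: 'd' vs 'd' => same
  Position 2: 'd' vs 'd' => same
  Position 3: 'a' vs 'd' => differ
  Position 4: 'a' vs 'd' => differ
  Position 5: 'c' vs 'b' => differ
  Position 6: 'b' vs 'c' => differ
  Position 7: 'd' vs 'a' => differ
  Position 8: 'c' vs 'b' => differ
Total differences (Hamming distance): 7

7


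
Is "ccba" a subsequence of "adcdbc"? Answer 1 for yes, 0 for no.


Check if "ccba" is a subsequence of "adcdbc"
Greedy scan:
  Position 0 ('a'): no match needed
  Position 1 ('d'): no match needed
  Position 2 ('c'): matches sub[0] = 'c'
  Position 3 ('d'): no match needed
  Position 4 ('b'): no match needed
  Position 5 ('c'): matches sub[1] = 'c'
Only matched 2/4 characters => not a subsequence

0


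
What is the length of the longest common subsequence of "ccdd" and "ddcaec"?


LCS of "ccdd" and "ddcaec"
DP table:
           d    d    c    a    e    c
      0    0    0    0    0    0    0
  c   0    0    0    1    1    1    1
  c   0    0    0    1    1    1    2
  d   0    1    1    1    1    1    2
  d   0    1    2    2    2    2    2
LCS length = dp[4][6] = 2

2


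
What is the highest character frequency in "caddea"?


Input: caddea
Character counts:
  'a': 2
  'c': 1
  'd': 2
  'e': 1
Maximum frequency: 2

2


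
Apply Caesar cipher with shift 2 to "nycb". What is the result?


Caesar cipher: shift "nycb" by 2
  'n' (pos 13) + 2 = pos 15 = 'p'
  'y' (pos 24) + 2 = pos 0 = 'a'
  'c' (pos 2) + 2 = pos 4 = 'e'
  'b' (pos 1) + 2 = pos 3 = 'd'
Result: paed

paed


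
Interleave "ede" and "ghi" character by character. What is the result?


Interleaving "ede" and "ghi":
  Position 0: 'e' from first, 'g' from second => "eg"
  Position 1: 'd' from first, 'h' from second => "dh"
  Position 2: 'e' from first, 'i' from second => "ei"
Result: egdhei

egdhei


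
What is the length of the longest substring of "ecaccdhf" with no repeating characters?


Input: "ecaccdhf"
Sliding window (track last position of each char):
  Position 0 ('e'): window [0,0] length 1 -- new best
  Position 1 ('c'): window [0,1] length 2 -- new best
  Position 2 ('a'): window [0,2] length 3 -- new best
  Position 3 ('c'): repeat (last at 1), move window start to 2
  Position 3 ('c'): window [2,3] length 2
  Position 4 ('c'): repeat (last at 3), move window start to 4
  Position 4 ('c'): window [4,4] length 1
  Position 5 ('d'): window [4,5] length 2
  Position 6 ('h'): window [4,6] length 3
  Position 7 ('f'): window [4,7] length 4 -- new best
Longest substring with no repeats: "cdhf" with length 4

4


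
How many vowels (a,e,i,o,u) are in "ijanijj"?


Input: ijanijj
Checking each character:
  'i' at position 0: vowel (running total: 1)
  'j' at position 1: consonant
  'a' at position 2: vowel (running total: 2)
  'n' at position 3: consonant
  'i' at position 4: vowel (running total: 3)
  'j' at position 5: consonant
  'j' at position 6: consonant
Total vowels: 3

3


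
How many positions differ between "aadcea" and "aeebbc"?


Comparing "aadcea" and "aeebbc" position by position:
  Position 0: 'a' vs 'a' => same
  Position 1: 'a' vs 'e' => DIFFER
  Position 2: 'd' vs 'e' => DIFFER
  Position 3: 'c' vs 'b' => DIFFER
  Position 4: 'e' vs 'b' => DIFFER
  Position 5: 'a' vs 'c' => DIFFER
Positions that differ: 5

5


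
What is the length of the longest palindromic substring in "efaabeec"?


Input: "efaabeec"
Checking substrings for palindromes:
  [2:4] "aa" (len 2) => palindrome
  [5:7] "ee" (len 2) => palindrome
Longest palindromic substring: "aa" with length 2

2


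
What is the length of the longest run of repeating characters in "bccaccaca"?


Input: "bccaccaca"
Scanning for longest run:
  Position 1 ('c'): new char, reset run to 1
  Position 2 ('c'): continues run of 'c', length=2
  Position 3 ('a'): new char, reset run to 1
  Position 4 ('c'): new char, reset run to 1
  Position 5 ('c'): continues run of 'c', length=2
  Position 6 ('a'): new char, reset run to 1
  Position 7 ('c'): new char, reset run to 1
  Position 8 ('a'): new char, reset run to 1
Longest run: 'c' with length 2

2


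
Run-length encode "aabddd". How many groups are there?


Input: aabddd
Scanning for consecutive runs:
  Group 1: 'a' x 2 (positions 0-1)
  Group 2: 'b' x 1 (positions 2-2)
  Group 3: 'd' x 3 (positions 3-5)
Total groups: 3

3


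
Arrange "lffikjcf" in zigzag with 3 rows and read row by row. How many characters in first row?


Zigzag "lffikjcf" into 3 rows:
Placing characters:
  'l' => row 0
  'f' => row 1
  'f' => row 2
  'i' => row 1
  'k' => row 0
  'j' => row 1
  'c' => row 2
  'f' => row 1
Rows:
  Row 0: "lk"
  Row 1: "fijf"
  Row 2: "fc"
First row length: 2

2


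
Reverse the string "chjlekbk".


Input: chjlekbk
Reading characters right to left:
  Position 7: 'k'
  Position 6: 'b'
  Position 5: 'k'
  Position 4: 'e'
  Position 3: 'l'
  Position 2: 'j'
  Position 1: 'h'
  Position 0: 'c'
Reversed: kbkeljhc

kbkeljhc


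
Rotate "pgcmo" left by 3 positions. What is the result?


Input: "pgcmo", rotate left by 3
First 3 characters: "pgc"
Remaining characters: "mo"
Concatenate remaining + first: "mo" + "pgc" = "mopgc"

mopgc


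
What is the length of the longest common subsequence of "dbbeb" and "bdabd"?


LCS of "dbbeb" and "bdabd"
DP table:
           b    d    a    b    d
      0    0    0    0    0    0
  d   0    0    1    1    1    1
  b   0    1    1    1    2    2
  b   0    1    1    1    2    2
  e   0    1    1    1    2    2
  b   0    1    1    1    2    2
LCS length = dp[5][5] = 2

2


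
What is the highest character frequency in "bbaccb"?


Input: bbaccb
Character counts:
  'a': 1
  'b': 3
  'c': 2
Maximum frequency: 3

3


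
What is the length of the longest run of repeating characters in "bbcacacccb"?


Input: "bbcacacccb"
Scanning for longest run:
  Position 1 ('b'): continues run of 'b', length=2
  Position 2 ('c'): new char, reset run to 1
  Position 3 ('a'): new char, reset run to 1
  Position 4 ('c'): new char, reset run to 1
  Position 5 ('a'): new char, reset run to 1
  Position 6 ('c'): new char, reset run to 1
  Position 7 ('c'): continues run of 'c', length=2
  Position 8 ('c'): continues run of 'c', length=3
  Position 9 ('b'): new char, reset run to 1
Longest run: 'c' with length 3

3


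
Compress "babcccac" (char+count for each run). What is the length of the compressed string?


Input: babcccac
Runs:
  'b' x 1 => "b1"
  'a' x 1 => "a1"
  'b' x 1 => "b1"
  'c' x 3 => "c3"
  'a' x 1 => "a1"
  'c' x 1 => "c1"
Compressed: "b1a1b1c3a1c1"
Compressed length: 12

12


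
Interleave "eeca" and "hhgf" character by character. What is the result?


Interleaving "eeca" and "hhgf":
  Position 0: 'e' from first, 'h' from second => "eh"
  Position 1: 'e' from first, 'h' from second => "eh"
  Position 2: 'c' from first, 'g' from second => "cg"
  Position 3: 'a' from first, 'f' from second => "af"
Result: ehehcgaf

ehehcgaf


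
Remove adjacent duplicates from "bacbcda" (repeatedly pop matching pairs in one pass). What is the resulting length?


Input: bacbcda
Stack-based adjacent duplicate removal:
  Read 'b': push. Stack: b
  Read 'a': push. Stack: ba
  Read 'c': push. Stack: bac
  Read 'b': push. Stack: bacb
  Read 'c': push. Stack: bacbc
  Read 'd': push. Stack: bacbcd
  Read 'a': push. Stack: bacbcda
Final stack: "bacbcda" (length 7)

7


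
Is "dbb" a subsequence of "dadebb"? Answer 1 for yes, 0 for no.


Check if "dbb" is a subsequence of "dadebb"
Greedy scan:
  Position 0 ('d'): matches sub[0] = 'd'
  Position 1 ('a'): no match needed
  Position 2 ('d'): no match needed
  Position 3 ('e'): no match needed
  Position 4 ('b'): matches sub[1] = 'b'
  Position 5 ('b'): matches sub[2] = 'b'
All 3 characters matched => is a subsequence

1


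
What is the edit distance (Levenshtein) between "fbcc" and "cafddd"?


Computing edit distance: "fbcc" -> "cafddd"
DP table:
           c    a    f    d    d    d
      0    1    2    3    4    5    6
  f   1    1    2    2    3    4    5
  b   2    2    2    3    3    4    5
  c   3    2    3    3    4    4    5
  c   4    3    3    4    4    5    5
Edit distance = dp[4][6] = 5

5
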